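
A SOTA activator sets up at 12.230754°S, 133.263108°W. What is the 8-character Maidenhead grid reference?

Add 180° to longitude and 90° to latitude: 46.73689, 77.76925.
Field: 46.73689/20 → 2 → C, 77.76925/10 → 7 → H; chars CH.
Square: 6.73689/2 → 3, 7.76925/1 → 7; chars 37.
Subsquare: 0.73689/0.0833333 → 8 → i, 0.76925/0.0416667 → 18 → s; chars is.
Extended square: 0.07023/0.00833333 → 8, 0.01925/0.00416667 → 4; chars 84.

CH37is84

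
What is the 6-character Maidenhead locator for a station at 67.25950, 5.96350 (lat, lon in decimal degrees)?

JP27xg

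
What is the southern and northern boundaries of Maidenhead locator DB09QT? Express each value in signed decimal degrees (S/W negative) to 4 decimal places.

Field D=3, B=1: +3·20° lon, +1·10° lat → SW at lon -120°, lat -80°.
Square 0, 9: +0·2° lon, +9·1° lat → SW at lon -120°, lat -71°.
Subsquare q=16, t=19: +16·0.0833333° lon, +19·0.0416667° lat → SW at lon -118.667°, lat -70.2083°.
Cell spans 0.0833333° lon × 0.0416667° lat.
south -70.2083, north -70.1667.

-70.2083, -70.1667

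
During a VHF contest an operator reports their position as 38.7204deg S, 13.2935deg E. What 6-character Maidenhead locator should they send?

JF61pg

Shift to the Maidenhead origin (180°W, 90°S): lon 193.2935, lat 51.2796.
Field: 193.2935/20 → 9 → J, 51.2796/10 → 5 → F; chars JF.
Square: 13.2935/2 → 6, 1.2796/1 → 1; chars 61.
Subsquare: 1.2935/0.0833333 → 15 → p, 0.2796/0.0416667 → 6 → g; chars pg.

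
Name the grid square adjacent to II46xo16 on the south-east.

Longitude extended square 1; +1 → 2.
Latitude extended square 6; −1 → 5.

II46xo25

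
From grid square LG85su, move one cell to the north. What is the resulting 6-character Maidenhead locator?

Latitude subsquare u = 20; +1 → 21 = v.
The longitude characters are unchanged.

LG85sv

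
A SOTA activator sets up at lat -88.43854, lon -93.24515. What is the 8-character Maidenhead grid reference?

EA31jn04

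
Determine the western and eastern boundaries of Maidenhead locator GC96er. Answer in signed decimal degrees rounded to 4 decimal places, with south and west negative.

Field G=6, C=2: +6·20° lon, +2·10° lat → SW at lon -60°, lat -70°.
Square 9, 6: +9·2° lon, +6·1° lat → SW at lon -42°, lat -64°.
Subsquare e=4, r=17: +4·0.0833333° lon, +17·0.0416667° lat → SW at lon -41.6667°, lat -63.2917°.
Cell spans 0.0833333° lon × 0.0416667° lat.
west -41.6667, east -41.5833.

-41.6667, -41.5833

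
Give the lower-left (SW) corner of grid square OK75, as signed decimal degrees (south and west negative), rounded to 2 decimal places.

15.00, 114.00

Field O=14, K=10: +14·20° lon, +10·10° lat → SW at lon 100°, lat 10°.
Square 7, 5: +7·2° lon, +5·1° lat → SW at lon 114°, lat 15°.
latitude 15.00, longitude 114.00.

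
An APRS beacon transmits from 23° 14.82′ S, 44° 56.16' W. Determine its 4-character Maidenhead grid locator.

Shift to the Maidenhead origin (180°W, 90°S): lon 135.06, lat 66.75.
Field: 135.06/20 → 6 → G, 66.75/10 → 6 → G; chars GG.
Square: 15.06/2 → 7, 6.75/1 → 6; chars 76.

GG76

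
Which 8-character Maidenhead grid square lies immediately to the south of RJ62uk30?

RJ62uj39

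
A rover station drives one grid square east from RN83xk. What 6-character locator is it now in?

Longitude subsquare x = 23; +1 → 24, wraps to 0 = a, carry into square.
Longitude square 8; +1 → 9.
The latitude characters are unchanged.

RN93ak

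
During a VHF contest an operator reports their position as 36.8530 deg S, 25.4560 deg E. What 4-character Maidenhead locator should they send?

KF23

Shift to the Maidenhead origin (180°W, 90°S): lon 205.46, lat 53.15.
Field: lon ⌊205.46/20⌋ = 10 → K; lat ⌊53.15/10⌋ = 5 → F.
Square: lon ⌊5.46/2⌋ = 2; lat ⌊3.15/1⌋ = 3.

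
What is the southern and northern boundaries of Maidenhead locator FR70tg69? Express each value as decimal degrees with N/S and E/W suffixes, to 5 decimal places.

Field F=5, R=17: +5·20° lon, +17·10° lat → SW at lon -80°, lat 80°.
Square 7, 0: +7·2° lon, +0·1° lat → SW at lon -66°, lat 80°.
Subsquare t=19, g=6: +19·0.0833333° lon, +6·0.0416667° lat → SW at lon -64.4167°, lat 80.25°.
Extended square 6, 9: +6·0.00833333° lon, +9·0.00416667° lat → SW at lon -64.3667°, lat 80.2875°.
Cell spans 0.00833333° lon × 0.00416667° lat.
south 80.28750° N, north 80.29167° N.

80.28750° N, 80.29167° N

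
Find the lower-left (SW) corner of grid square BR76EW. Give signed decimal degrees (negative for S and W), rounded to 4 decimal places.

Field B=1, R=17: +1·20° lon, +17·10° lat → SW at lon -160°, lat 80°.
Square 7, 6: +7·2° lon, +6·1° lat → SW at lon -146°, lat 86°.
Subsquare e=4, w=22: +4·0.0833333° lon, +22·0.0416667° lat → SW at lon -145.667°, lat 86.9167°.
latitude 86.9167, longitude -145.6667.

86.9167, -145.6667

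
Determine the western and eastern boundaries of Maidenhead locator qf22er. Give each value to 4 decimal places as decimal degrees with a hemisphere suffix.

Field Q=16, F=5: +16·20° lon, +5·10° lat → SW at lon 140°, lat -40°.
Square 2, 2: +2·2° lon, +2·1° lat → SW at lon 144°, lat -38°.
Subsquare e=4, r=17: +4·0.0833333° lon, +17·0.0416667° lat → SW at lon 144.333°, lat -37.2917°.
Cell spans 0.0833333° lon × 0.0416667° lat.
west 144.3333° E, east 144.4167° E.

144.3333° E, 144.4167° E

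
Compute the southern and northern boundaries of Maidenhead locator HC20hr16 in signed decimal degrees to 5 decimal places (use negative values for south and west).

-69.26667, -69.26250

Field H=7, C=2: +7·20° lon, +2·10° lat → SW at lon -40°, lat -70°.
Square 2, 0: +2·2° lon, +0·1° lat → SW at lon -36°, lat -70°.
Subsquare h=7, r=17: +7·0.0833333° lon, +17·0.0416667° lat → SW at lon -35.4167°, lat -69.2917°.
Extended square 1, 6: +1·0.00833333° lon, +6·0.00416667° lat → SW at lon -35.4083°, lat -69.2667°.
Cell spans 0.00833333° lon × 0.00416667° lat.
south -69.26667, north -69.26250.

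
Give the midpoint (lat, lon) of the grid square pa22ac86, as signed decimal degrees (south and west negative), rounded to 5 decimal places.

-87.88958, 124.07083

Field P=15, A=0: +15·20° lon, +0·10° lat → SW at lon 120°, lat -90°.
Square 2, 2: +2·2° lon, +2·1° lat → SW at lon 124°, lat -88°.
Subsquare a=0, c=2: +0·0.0833333° lon, +2·0.0416667° lat → SW at lon 124°, lat -87.9167°.
Extended square 8, 6: +8·0.00833333° lon, +6·0.00416667° lat → SW at lon 124.067°, lat -87.8917°.
Cell spans 0.00833333° lon × 0.00416667° lat. Centre is SW corner plus half of each.
latitude -87.88958, longitude 124.07083.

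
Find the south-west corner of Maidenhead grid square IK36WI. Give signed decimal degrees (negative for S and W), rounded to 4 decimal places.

16.3333, -12.1667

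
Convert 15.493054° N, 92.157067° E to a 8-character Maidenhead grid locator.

NK65bl88

Shift to the Maidenhead origin (180°W, 90°S): lon 272.15707, lat 105.49305.
Field: 272.15707/20 → 13 → N, 105.49305/10 → 10 → K; chars NK.
Square: 12.15707/2 → 6, 5.49305/1 → 5; chars 65.
Subsquare: 0.15707/0.0833333 → 1 → b, 0.49305/0.0416667 → 11 → l; chars bl.
Extended square: 0.07373/0.00833333 → 8, 0.03472/0.00416667 → 8; chars 88.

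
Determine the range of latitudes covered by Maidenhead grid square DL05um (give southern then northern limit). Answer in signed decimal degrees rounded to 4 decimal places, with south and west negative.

25.5000, 25.5417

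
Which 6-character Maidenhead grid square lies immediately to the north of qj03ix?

Latitude subsquare x = 23; +1 → 24, wraps to 0 = a, carry into square.
Latitude square 3; +1 → 4.
The longitude characters are unchanged.

QJ04ia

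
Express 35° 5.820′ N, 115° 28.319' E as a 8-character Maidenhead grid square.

Offset from 180°W / 90°S: lon 295.47198°, lat 125.09700°.
Field: lon ⌊295.47198/20⌋ = 14 → O; lat ⌊125.09700/10⌋ = 12 → M.
Square: lon ⌊15.47198/2⌋ = 7; lat ⌊5.09700/1⌋ = 5.
Subsquare: lon ⌊1.47198/0.0833333⌋ = 17 → r; lat ⌊0.09700/0.0416667⌋ = 2 → c.
Extended square: lon ⌊0.05532/0.00833333⌋ = 6; lat ⌊0.01367/0.00416667⌋ = 3.

OM75rc63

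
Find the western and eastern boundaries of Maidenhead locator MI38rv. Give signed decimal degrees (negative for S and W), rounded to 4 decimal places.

67.4167, 67.5000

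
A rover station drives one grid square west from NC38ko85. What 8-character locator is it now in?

Longitude extended square 8; −1 → 7.
The latitude characters are unchanged.

NC38ko75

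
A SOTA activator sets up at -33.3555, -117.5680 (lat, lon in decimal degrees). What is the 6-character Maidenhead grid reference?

DF16fp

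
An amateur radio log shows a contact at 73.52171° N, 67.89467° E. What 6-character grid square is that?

MQ33wm

Offset from 180°W / 90°S: lon 247.8947°, lat 163.5217°.
Field: lon ⌊247.8947/20⌋ = 12 → M; lat ⌊163.5217/10⌋ = 16 → Q.
Square: lon ⌊7.8947/2⌋ = 3; lat ⌊3.5217/1⌋ = 3.
Subsquare: lon ⌊1.8947/0.0833333⌋ = 22 → w; lat ⌊0.5217/0.0416667⌋ = 12 → m.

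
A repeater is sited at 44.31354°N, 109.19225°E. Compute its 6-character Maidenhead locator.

ON44oh

Shift to the Maidenhead origin (180°W, 90°S): lon 289.1923, lat 134.3135.
Field: 289.1923/20 → 14 → O, 134.3135/10 → 13 → N; chars ON.
Square: 9.1923/2 → 4, 4.3135/1 → 4; chars 44.
Subsquare: 1.1923/0.0833333 → 14 → o, 0.3135/0.0416667 → 7 → h; chars oh.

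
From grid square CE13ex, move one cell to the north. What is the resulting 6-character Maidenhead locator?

Latitude subsquare x = 23; +1 → 24, wraps to 0 = a, carry into square.
Latitude square 3; +1 → 4.
The longitude characters are unchanged.

CE14ea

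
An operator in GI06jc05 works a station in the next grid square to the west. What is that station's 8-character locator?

Longitude extended square 0; −1 → -1, wraps to 9, carry into subsquare.
Longitude subsquare j = 9; −1 → 8 = i.
The latitude characters are unchanged.

GI06ic95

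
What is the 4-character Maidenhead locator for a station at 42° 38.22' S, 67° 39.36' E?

Shift to the Maidenhead origin (180°W, 90°S): lon 247.66, lat 47.36.
Field: 247.66/20 → 12 → M, 47.36/10 → 4 → E; chars ME.
Square: 7.66/2 → 3, 7.36/1 → 7; chars 37.

ME37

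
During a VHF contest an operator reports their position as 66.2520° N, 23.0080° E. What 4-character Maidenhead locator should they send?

Add 180° to longitude and 90° to latitude: 203.01, 156.25.
Field: 203.01/20 → 10 → K, 156.25/10 → 15 → P; chars KP.
Square: 3.01/2 → 1, 6.25/1 → 6; chars 16.

KP16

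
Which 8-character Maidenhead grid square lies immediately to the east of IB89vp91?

Longitude extended square 9; +1 → 10, wraps to 0, carry into subsquare.
Longitude subsquare v = 21; +1 → 22 = w.
The latitude characters are unchanged.

IB89wp01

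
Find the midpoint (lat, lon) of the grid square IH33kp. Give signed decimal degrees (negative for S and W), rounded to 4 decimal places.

Field I=8, H=7: +8·20° lon, +7·10° lat → SW at lon -20°, lat -20°.
Square 3, 3: +3·2° lon, +3·1° lat → SW at lon -14°, lat -17°.
Subsquare k=10, p=15: +10·0.0833333° lon, +15·0.0416667° lat → SW at lon -13.1667°, lat -16.375°.
Cell spans 0.0833333° lon × 0.0416667° lat. Centre is SW corner plus half of each.
latitude -16.3542, longitude -13.1250.

-16.3542, -13.1250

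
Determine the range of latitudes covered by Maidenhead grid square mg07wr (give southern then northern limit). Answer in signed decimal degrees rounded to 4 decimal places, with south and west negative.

Field M=12, G=6: +12·20° lon, +6·10° lat → SW at lon 60°, lat -30°.
Square 0, 7: +0·2° lon, +7·1° lat → SW at lon 60°, lat -23°.
Subsquare w=22, r=17: +22·0.0833333° lon, +17·0.0416667° lat → SW at lon 61.8333°, lat -22.2917°.
Cell spans 0.0833333° lon × 0.0416667° lat.
south -22.2917, north -22.2500.

-22.2917, -22.2500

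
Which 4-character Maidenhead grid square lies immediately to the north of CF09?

CG00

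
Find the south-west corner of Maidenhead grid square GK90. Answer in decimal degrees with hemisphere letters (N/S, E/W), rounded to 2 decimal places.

Field G=6, K=10: +6·20° lon, +10·10° lat → SW at lon -60°, lat 10°.
Square 9, 0: +9·2° lon, +0·1° lat → SW at lon -42°, lat 10°.
latitude 10.00° N, longitude 42.00° W.

10.00° N, 42.00° W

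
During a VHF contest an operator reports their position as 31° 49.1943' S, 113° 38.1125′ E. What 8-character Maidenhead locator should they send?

OF68te63

Offset from 180°W / 90°S: lon 293.63521°, lat 58.18010°.
Field: lon ⌊293.63521/20⌋ = 14 → O; lat ⌊58.18010/10⌋ = 5 → F.
Square: lon ⌊13.63521/2⌋ = 6; lat ⌊8.18010/1⌋ = 8.
Subsquare: lon ⌊1.63521/0.0833333⌋ = 19 → t; lat ⌊0.18010/0.0416667⌋ = 4 → e.
Extended square: lon ⌊0.05188/0.00833333⌋ = 6; lat ⌊0.01343/0.00416667⌋ = 3.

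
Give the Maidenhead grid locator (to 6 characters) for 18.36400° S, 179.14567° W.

AH01kp

Offset from 180°W / 90°S: lon 0.8543°, lat 71.6360°.
Field: 0.8543/20 → 0 → A, 71.6360/10 → 7 → H; chars AH.
Square: 0.8543/2 → 0, 1.6360/1 → 1; chars 01.
Subsquare: 0.8543/0.0833333 → 10 → k, 0.6360/0.0416667 → 15 → p; chars kp.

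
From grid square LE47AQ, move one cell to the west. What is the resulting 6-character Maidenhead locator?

LE37xq

Longitude subsquare a = 0; −1 → -1, wraps to 23 = x, carry into square.
Longitude square 4; −1 → 3.
The latitude characters are unchanged.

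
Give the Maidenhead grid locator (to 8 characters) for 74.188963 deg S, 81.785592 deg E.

Offset from 180°W / 90°S: lon 261.78559°, lat 15.81104°.
Field (20°×10°, letters A–R): lon ⌊261.78559/20⌋ = 13 → N; lat ⌊15.81104/10⌋ = 1 → B.
Square (2°×1°, digits 0–9): lon ⌊1.78559/2⌋ = 0; lat ⌊5.81104/1⌋ = 5.
Subsquare (5′×2.5′, letters a–x): lon ⌊1.78559/0.0833333⌋ = 21 → v; lat ⌊0.81104/0.0416667⌋ = 19 → t.
Extended square (30″×15″, digits 0–9): lon ⌊0.03559/0.00833333⌋ = 4; lat ⌊0.01937/0.00416667⌋ = 4.

NB05vt44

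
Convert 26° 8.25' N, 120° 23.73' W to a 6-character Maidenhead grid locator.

CL96td

Offset from 180°W / 90°S: lon 59.6045°, lat 116.1375°.
Field (20°×10°, letters A–R): lon ⌊59.6045/20⌋ = 2 → C; lat ⌊116.1375/10⌋ = 11 → L.
Square (2°×1°, digits 0–9): lon ⌊19.6045/2⌋ = 9; lat ⌊6.1375/1⌋ = 6.
Subsquare (5′×2.5′, letters a–x): lon ⌊1.6045/0.0833333⌋ = 19 → t; lat ⌊0.1375/0.0416667⌋ = 3 → d.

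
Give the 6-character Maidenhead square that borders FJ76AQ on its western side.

FJ66xq

Longitude subsquare a = 0; −1 → -1, wraps to 23 = x, carry into square.
Longitude square 7; −1 → 6.
The latitude characters are unchanged.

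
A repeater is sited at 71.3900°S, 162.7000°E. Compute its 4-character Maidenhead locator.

Offset from 180°W / 90°S: lon 342.70°, lat 18.61°.
Field (20°×10°, letters A–R): 342.70/20 → 17 → R, 18.61/10 → 1 → B; chars RB.
Square (2°×1°, digits 0–9): 2.70/2 → 1, 8.61/1 → 8; chars 18.

RB18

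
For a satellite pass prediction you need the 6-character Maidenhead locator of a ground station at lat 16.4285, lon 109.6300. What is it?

Shift to the Maidenhead origin (180°W, 90°S): lon 289.6300, lat 106.4285.
Field: lon ⌊289.6300/20⌋ = 14 → O; lat ⌊106.4285/10⌋ = 10 → K.
Square: lon ⌊9.6300/2⌋ = 4; lat ⌊6.4285/1⌋ = 6.
Subsquare: lon ⌊1.6300/0.0833333⌋ = 19 → t; lat ⌊0.4285/0.0416667⌋ = 10 → k.

OK46tk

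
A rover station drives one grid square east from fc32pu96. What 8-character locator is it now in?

FC32qu06

Longitude extended square 9; +1 → 10, wraps to 0, carry into subsquare.
Longitude subsquare p = 15; +1 → 16 = q.
The latitude characters are unchanged.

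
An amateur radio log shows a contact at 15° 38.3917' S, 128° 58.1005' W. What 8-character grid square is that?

CH54mi36

Add 180° to longitude and 90° to latitude: 51.03166, 74.36014.
Field (20°×10°, letters A–R): lon ⌊51.03166/20⌋ = 2 → C; lat ⌊74.36014/10⌋ = 7 → H.
Square (2°×1°, digits 0–9): lon ⌊11.03166/2⌋ = 5; lat ⌊4.36014/1⌋ = 4.
Subsquare (5′×2.5′, letters a–x): lon ⌊1.03166/0.0833333⌋ = 12 → m; lat ⌊0.36014/0.0416667⌋ = 8 → i.
Extended square (30″×15″, digits 0–9): lon ⌊0.03166/0.00833333⌋ = 3; lat ⌊0.02681/0.00416667⌋ = 6.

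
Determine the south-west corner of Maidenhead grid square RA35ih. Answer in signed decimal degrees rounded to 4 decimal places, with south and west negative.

Field R=17, A=0: +17·20° lon, +0·10° lat → SW at lon 160°, lat -90°.
Square 3, 5: +3·2° lon, +5·1° lat → SW at lon 166°, lat -85°.
Subsquare i=8, h=7: +8·0.0833333° lon, +7·0.0416667° lat → SW at lon 166.667°, lat -84.7083°.
latitude -84.7083, longitude 166.6667.

-84.7083, 166.6667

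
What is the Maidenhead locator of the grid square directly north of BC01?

BC02

Latitude square 1; +1 → 2.
The longitude characters are unchanged.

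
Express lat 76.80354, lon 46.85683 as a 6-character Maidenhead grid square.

Offset from 180°W / 90°S: lon 226.8568°, lat 166.8035°.
Field: 226.8568/20 → 11 → L, 166.8035/10 → 16 → Q; chars LQ.
Square: 6.8568/2 → 3, 6.8035/1 → 6; chars 36.
Subsquare: 0.8568/0.0833333 → 10 → k, 0.8035/0.0416667 → 19 → t; chars kt.

LQ36kt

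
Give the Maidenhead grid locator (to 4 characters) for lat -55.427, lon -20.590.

Offset from 180°W / 90°S: lon 159.41°, lat 34.57°.
Field (20°×10°, letters A–R): 159.41/20 → 7 → H, 34.57/10 → 3 → D; chars HD.
Square (2°×1°, digits 0–9): 19.41/2 → 9, 4.57/1 → 4; chars 94.

HD94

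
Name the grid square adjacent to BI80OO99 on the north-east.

BI80pp00

Longitude extended square 9; +1 → 10, wraps to 0, carry into subsquare.
Longitude subsquare o = 14; +1 → 15 = p.
Latitude extended square 9; +1 → 10, wraps to 0, carry into subsquare.
Latitude subsquare o = 14; +1 → 15 = p.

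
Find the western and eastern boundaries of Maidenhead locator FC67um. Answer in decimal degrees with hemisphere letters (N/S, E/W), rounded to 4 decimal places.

66.3333° W, 66.2500° W

Field F=5, C=2: +5·20° lon, +2·10° lat → SW at lon -80°, lat -70°.
Square 6, 7: +6·2° lon, +7·1° lat → SW at lon -68°, lat -63°.
Subsquare u=20, m=12: +20·0.0833333° lon, +12·0.0416667° lat → SW at lon -66.3333°, lat -62.5°.
Cell spans 0.0833333° lon × 0.0416667° lat.
west 66.3333° W, east 66.2500° W.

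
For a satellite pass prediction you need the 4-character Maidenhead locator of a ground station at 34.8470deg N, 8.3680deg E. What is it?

Add 180° to longitude and 90° to latitude: 188.37, 124.85.
Field: lon ⌊188.37/20⌋ = 9 → J; lat ⌊124.85/10⌋ = 12 → M.
Square: lon ⌊8.37/2⌋ = 4; lat ⌊4.85/1⌋ = 4.

JM44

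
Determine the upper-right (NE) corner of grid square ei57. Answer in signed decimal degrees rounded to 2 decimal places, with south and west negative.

-2.00, -88.00

Field E=4, I=8: +4·20° lon, +8·10° lat → SW at lon -100°, lat -10°.
Square 5, 7: +5·2° lon, +7·1° lat → SW at lon -90°, lat -3°.
Cell spans 2° lon × 1° lat. NE corner is SW corner plus one full cell.
latitude -2.00, longitude -88.00.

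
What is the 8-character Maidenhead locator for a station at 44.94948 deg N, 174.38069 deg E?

RN74ew57

Offset from 180°W / 90°S: lon 354.38069°, lat 134.94948°.
Field: 354.38069/20 → 17 → R, 134.94948/10 → 13 → N; chars RN.
Square: 14.38069/2 → 7, 4.94948/1 → 4; chars 74.
Subsquare: 0.38069/0.0833333 → 4 → e, 0.94948/0.0416667 → 22 → w; chars ew.
Extended square: 0.04736/0.00833333 → 5, 0.03281/0.00416667 → 7; chars 57.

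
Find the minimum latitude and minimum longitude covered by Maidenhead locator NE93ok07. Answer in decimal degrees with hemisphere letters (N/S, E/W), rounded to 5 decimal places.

Field N=13, E=4: +13·20° lon, +4·10° lat → SW at lon 80°, lat -50°.
Square 9, 3: +9·2° lon, +3·1° lat → SW at lon 98°, lat -47°.
Subsquare o=14, k=10: +14·0.0833333° lon, +10·0.0416667° lat → SW at lon 99.1667°, lat -46.5833°.
Extended square 0, 7: +0·0.00833333° lon, +7·0.00416667° lat → SW at lon 99.1667°, lat -46.5542°.
latitude 46.55417° S, longitude 99.16667° E.

46.55417° S, 99.16667° E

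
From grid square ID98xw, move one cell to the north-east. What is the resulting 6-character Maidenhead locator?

JD08ax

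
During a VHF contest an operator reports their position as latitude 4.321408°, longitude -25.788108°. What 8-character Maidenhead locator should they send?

Offset from 180°W / 90°S: lon 154.21189°, lat 94.32141°.
Field: 154.21189/20 → 7 → H, 94.32141/10 → 9 → J; chars HJ.
Square: 14.21189/2 → 7, 4.32141/1 → 4; chars 74.
Subsquare: 0.21189/0.0833333 → 2 → c, 0.32141/0.0416667 → 7 → h; chars ch.
Extended square: 0.04523/0.00833333 → 5, 0.02974/0.00416667 → 7; chars 57.

HJ74ch57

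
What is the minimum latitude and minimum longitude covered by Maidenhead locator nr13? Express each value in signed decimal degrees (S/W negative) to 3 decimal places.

Field N=13, R=17: +13·20° lon, +17·10° lat → SW at lon 80°, lat 80°.
Square 1, 3: +1·2° lon, +3·1° lat → SW at lon 82°, lat 83°.
latitude 83.000, longitude 82.000.

83.000, 82.000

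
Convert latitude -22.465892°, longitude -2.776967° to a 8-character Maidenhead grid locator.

Offset from 180°W / 90°S: lon 177.22303°, lat 67.53411°.
Field: lon ⌊177.22303/20⌋ = 8 → I; lat ⌊67.53411/10⌋ = 6 → G.
Square: lon ⌊17.22303/2⌋ = 8; lat ⌊7.53411/1⌋ = 7.
Subsquare: lon ⌊1.22303/0.0833333⌋ = 14 → o; lat ⌊0.53411/0.0416667⌋ = 12 → m.
Extended square: lon ⌊0.05637/0.00833333⌋ = 6; lat ⌊0.03411/0.00416667⌋ = 8.

IG87om68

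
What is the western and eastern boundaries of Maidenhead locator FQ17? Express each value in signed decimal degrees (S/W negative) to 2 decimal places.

Field F=5, Q=16: +5·20° lon, +16·10° lat → SW at lon -80°, lat 70°.
Square 1, 7: +1·2° lon, +7·1° lat → SW at lon -78°, lat 77°.
Cell spans 2° lon × 1° lat.
west -78.00, east -76.00.

-78.00, -76.00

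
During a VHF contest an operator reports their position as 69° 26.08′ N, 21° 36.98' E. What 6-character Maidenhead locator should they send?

KP09tk

Offset from 180°W / 90°S: lon 201.6163°, lat 159.4347°.
Field: lon ⌊201.6163/20⌋ = 10 → K; lat ⌊159.4347/10⌋ = 15 → P.
Square: lon ⌊1.6163/2⌋ = 0; lat ⌊9.4347/1⌋ = 9.
Subsquare: lon ⌊1.6163/0.0833333⌋ = 19 → t; lat ⌊0.4347/0.0416667⌋ = 10 → k.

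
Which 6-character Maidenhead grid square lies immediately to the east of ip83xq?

IP93aq

Longitude subsquare x = 23; +1 → 24, wraps to 0 = a, carry into square.
Longitude square 8; +1 → 9.
The latitude characters are unchanged.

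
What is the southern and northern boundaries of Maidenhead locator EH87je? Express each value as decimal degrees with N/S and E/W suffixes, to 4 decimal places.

12.8333° S, 12.7917° S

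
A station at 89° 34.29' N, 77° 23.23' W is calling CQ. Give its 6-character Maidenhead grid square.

FR19hn

Add 180° to longitude and 90° to latitude: 102.6128, 179.5715.
Field: lon ⌊102.6128/20⌋ = 5 → F; lat ⌊179.5715/10⌋ = 17 → R.
Square: lon ⌊2.6128/2⌋ = 1; lat ⌊9.5715/1⌋ = 9.
Subsquare: lon ⌊0.6128/0.0833333⌋ = 7 → h; lat ⌊0.5715/0.0416667⌋ = 13 → n.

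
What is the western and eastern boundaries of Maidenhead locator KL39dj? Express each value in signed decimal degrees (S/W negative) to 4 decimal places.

26.2500, 26.3333

Field K=10, L=11: +10·20° lon, +11·10° lat → SW at lon 20°, lat 20°.
Square 3, 9: +3·2° lon, +9·1° lat → SW at lon 26°, lat 29°.
Subsquare d=3, j=9: +3·0.0833333° lon, +9·0.0416667° lat → SW at lon 26.25°, lat 29.375°.
Cell spans 0.0833333° lon × 0.0416667° lat.
west 26.2500, east 26.3333.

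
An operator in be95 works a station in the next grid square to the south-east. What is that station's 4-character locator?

CE04

Longitude square 9; +1 → 10, wraps to 0, carry into field.
Longitude field B = 1; +1 → 2 = C.
Latitude square 5; −1 → 4.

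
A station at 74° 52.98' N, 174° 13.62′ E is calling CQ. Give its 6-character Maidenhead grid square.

RQ74cv

Add 180° to longitude and 90° to latitude: 354.2270, 164.8830.
Field: lon ⌊354.2270/20⌋ = 17 → R; lat ⌊164.8830/10⌋ = 16 → Q.
Square: lon ⌊14.2270/2⌋ = 7; lat ⌊4.8830/1⌋ = 4.
Subsquare: lon ⌊0.2270/0.0833333⌋ = 2 → c; lat ⌊0.8830/0.0416667⌋ = 21 → v.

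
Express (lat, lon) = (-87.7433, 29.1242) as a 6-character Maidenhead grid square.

Add 180° to longitude and 90° to latitude: 209.1242, 2.2567.
Field: 209.1242/20 → 10 → K, 2.2567/10 → 0 → A; chars KA.
Square: 9.1242/2 → 4, 2.2567/1 → 2; chars 42.
Subsquare: 1.1242/0.0833333 → 13 → n, 0.2567/0.0416667 → 6 → g; chars ng.

KA42ng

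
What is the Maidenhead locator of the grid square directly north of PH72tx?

PH73ta

Latitude subsquare x = 23; +1 → 24, wraps to 0 = a, carry into square.
Latitude square 2; +1 → 3.
The longitude characters are unchanged.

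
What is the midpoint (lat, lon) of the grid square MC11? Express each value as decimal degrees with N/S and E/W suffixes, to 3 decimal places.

Field M=12, C=2: +12·20° lon, +2·10° lat → SW at lon 60°, lat -70°.
Square 1, 1: +1·2° lon, +1·1° lat → SW at lon 62°, lat -69°.
Cell spans 2° lon × 1° lat. Centre is SW corner plus half of each.
latitude 68.500° S, longitude 63.000° E.

68.500° S, 63.000° E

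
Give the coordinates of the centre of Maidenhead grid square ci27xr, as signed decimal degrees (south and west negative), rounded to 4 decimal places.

-2.2708, -134.0417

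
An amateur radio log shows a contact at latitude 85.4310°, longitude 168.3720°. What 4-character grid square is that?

RR45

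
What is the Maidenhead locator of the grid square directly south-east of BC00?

BB19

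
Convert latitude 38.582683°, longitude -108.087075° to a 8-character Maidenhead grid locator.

DM58wn99

Shift to the Maidenhead origin (180°W, 90°S): lon 71.91293, lat 128.58268.
Field: 71.91293/20 → 3 → D, 128.58268/10 → 12 → M; chars DM.
Square: 11.91293/2 → 5, 8.58268/1 → 8; chars 58.
Subsquare: 1.91293/0.0833333 → 22 → w, 0.58268/0.0416667 → 13 → n; chars wn.
Extended square: 0.07959/0.00833333 → 9, 0.04102/0.00416667 → 9; chars 99.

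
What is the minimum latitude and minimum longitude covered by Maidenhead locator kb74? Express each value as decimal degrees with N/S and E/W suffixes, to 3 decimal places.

Field K=10, B=1: +10·20° lon, +1·10° lat → SW at lon 20°, lat -80°.
Square 7, 4: +7·2° lon, +4·1° lat → SW at lon 34°, lat -76°.
latitude 76.000° S, longitude 34.000° E.

76.000° S, 34.000° E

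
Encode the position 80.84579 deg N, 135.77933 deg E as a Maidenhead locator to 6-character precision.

PR70vu

Offset from 180°W / 90°S: lon 315.7793°, lat 170.8458°.
Field: lon ⌊315.7793/20⌋ = 15 → P; lat ⌊170.8458/10⌋ = 17 → R.
Square: lon ⌊15.7793/2⌋ = 7; lat ⌊0.8458/1⌋ = 0.
Subsquare: lon ⌊1.7793/0.0833333⌋ = 21 → v; lat ⌊0.8458/0.0416667⌋ = 20 → u.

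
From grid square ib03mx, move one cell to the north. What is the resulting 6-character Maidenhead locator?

Latitude subsquare x = 23; +1 → 24, wraps to 0 = a, carry into square.
Latitude square 3; +1 → 4.
The longitude characters are unchanged.

IB04ma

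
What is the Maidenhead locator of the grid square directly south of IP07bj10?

IP07bi19

Latitude extended square 0; −1 → -1, wraps to 9, carry into subsquare.
Latitude subsquare j = 9; −1 → 8 = i.
The longitude characters are unchanged.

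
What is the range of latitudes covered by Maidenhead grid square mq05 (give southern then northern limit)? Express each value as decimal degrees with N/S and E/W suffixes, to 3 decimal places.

75.000° N, 76.000° N

Field M=12, Q=16: +12·20° lon, +16·10° lat → SW at lon 60°, lat 70°.
Square 0, 5: +0·2° lon, +5·1° lat → SW at lon 60°, lat 75°.
Cell spans 2° lon × 1° lat.
south 75.000° N, north 76.000° N.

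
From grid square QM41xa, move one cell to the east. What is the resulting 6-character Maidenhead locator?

QM51aa

Longitude subsquare x = 23; +1 → 24, wraps to 0 = a, carry into square.
Longitude square 4; +1 → 5.
The latitude characters are unchanged.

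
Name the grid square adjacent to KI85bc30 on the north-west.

KI85bc21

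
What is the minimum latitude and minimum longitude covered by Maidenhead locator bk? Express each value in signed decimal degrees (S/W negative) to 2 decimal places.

Field B=1, K=10: +1·20° lon, +10·10° lat → SW at lon -160°, lat 10°.
latitude 10.00, longitude -160.00.

10.00, -160.00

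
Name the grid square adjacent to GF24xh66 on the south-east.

Longitude extended square 6; +1 → 7.
Latitude extended square 6; −1 → 5.

GF24xh75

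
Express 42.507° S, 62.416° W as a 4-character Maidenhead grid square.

FE87

Add 180° to longitude and 90° to latitude: 117.58, 47.49.
Field: 117.58/20 → 5 → F, 47.49/10 → 4 → E; chars FE.
Square: 17.58/2 → 8, 7.49/1 → 7; chars 87.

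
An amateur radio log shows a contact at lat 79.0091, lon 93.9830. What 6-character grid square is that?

NQ69xa

Offset from 180°W / 90°S: lon 273.9830°, lat 169.0091°.
Field: lon ⌊273.9830/20⌋ = 13 → N; lat ⌊169.0091/10⌋ = 16 → Q.
Square: lon ⌊13.9830/2⌋ = 6; lat ⌊9.0091/1⌋ = 9.
Subsquare: lon ⌊1.9830/0.0833333⌋ = 23 → x; lat ⌊0.0091/0.0416667⌋ = 0 → a.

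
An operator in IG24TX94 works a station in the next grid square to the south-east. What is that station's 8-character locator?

IG24ux03

Longitude extended square 9; +1 → 10, wraps to 0, carry into subsquare.
Longitude subsquare t = 19; +1 → 20 = u.
Latitude extended square 4; −1 → 3.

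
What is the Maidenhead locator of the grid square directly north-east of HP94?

Longitude square 9; +1 → 10, wraps to 0, carry into field.
Longitude field H = 7; +1 → 8 = I.
Latitude square 4; +1 → 5.

IP05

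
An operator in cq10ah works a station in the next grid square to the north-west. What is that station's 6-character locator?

Longitude subsquare a = 0; −1 → -1, wraps to 23 = x, carry into square.
Longitude square 1; −1 → 0.
Latitude subsquare h = 7; +1 → 8 = i.

CQ00xi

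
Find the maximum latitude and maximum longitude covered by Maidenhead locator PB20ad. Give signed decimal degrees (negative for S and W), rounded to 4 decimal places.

-79.8333, 124.0833

Field P=15, B=1: +15·20° lon, +1·10° lat → SW at lon 120°, lat -80°.
Square 2, 0: +2·2° lon, +0·1° lat → SW at lon 124°, lat -80°.
Subsquare a=0, d=3: +0·0.0833333° lon, +3·0.0416667° lat → SW at lon 124°, lat -79.875°.
Cell spans 0.0833333° lon × 0.0416667° lat. NE corner is SW corner plus one full cell.
latitude -79.8333, longitude 124.0833.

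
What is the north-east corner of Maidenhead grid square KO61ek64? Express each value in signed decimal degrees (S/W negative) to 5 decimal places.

51.43750, 32.39167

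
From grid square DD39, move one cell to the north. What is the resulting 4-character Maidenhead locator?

Latitude square 9; +1 → 10, wraps to 0, carry into field.
Latitude field D = 3; +1 → 4 = E.
The longitude characters are unchanged.

DE30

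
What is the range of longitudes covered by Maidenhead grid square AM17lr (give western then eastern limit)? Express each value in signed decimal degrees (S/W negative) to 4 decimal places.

Field A=0, M=12: +0·20° lon, +12·10° lat → SW at lon -180°, lat 30°.
Square 1, 7: +1·2° lon, +7·1° lat → SW at lon -178°, lat 37°.
Subsquare l=11, r=17: +11·0.0833333° lon, +17·0.0416667° lat → SW at lon -177.083°, lat 37.7083°.
Cell spans 0.0833333° lon × 0.0416667° lat.
west -177.0833, east -177.0000.

-177.0833, -177.0000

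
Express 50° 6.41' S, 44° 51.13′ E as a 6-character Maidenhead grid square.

LD29kv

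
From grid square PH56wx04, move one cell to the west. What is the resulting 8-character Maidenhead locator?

PH56vx94

Longitude extended square 0; −1 → -1, wraps to 9, carry into subsquare.
Longitude subsquare w = 22; −1 → 21 = v.
The latitude characters are unchanged.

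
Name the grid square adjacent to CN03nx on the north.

Latitude subsquare x = 23; +1 → 24, wraps to 0 = a, carry into square.
Latitude square 3; +1 → 4.
The longitude characters are unchanged.

CN04na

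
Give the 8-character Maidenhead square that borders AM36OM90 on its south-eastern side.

AM36pl09

Longitude extended square 9; +1 → 10, wraps to 0, carry into subsquare.
Longitude subsquare o = 14; +1 → 15 = p.
Latitude extended square 0; −1 → -1, wraps to 9, carry into subsquare.
Latitude subsquare m = 12; −1 → 11 = l.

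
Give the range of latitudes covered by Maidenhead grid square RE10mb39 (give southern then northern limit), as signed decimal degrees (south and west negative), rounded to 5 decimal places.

-49.92083, -49.91667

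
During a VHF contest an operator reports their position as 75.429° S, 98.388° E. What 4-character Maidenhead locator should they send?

Offset from 180°W / 90°S: lon 278.39°, lat 14.57°.
Field (20°×10°, letters A–R): lon ⌊278.39/20⌋ = 13 → N; lat ⌊14.57/10⌋ = 1 → B.
Square (2°×1°, digits 0–9): lon ⌊18.39/2⌋ = 9; lat ⌊4.57/1⌋ = 4.

NB94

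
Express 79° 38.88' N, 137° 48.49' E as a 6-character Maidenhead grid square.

PQ89vp

Add 180° to longitude and 90° to latitude: 317.8082, 169.6480.
Field: lon ⌊317.8082/20⌋ = 15 → P; lat ⌊169.6480/10⌋ = 16 → Q.
Square: lon ⌊17.8082/2⌋ = 8; lat ⌊9.6480/1⌋ = 9.
Subsquare: lon ⌊1.8082/0.0833333⌋ = 21 → v; lat ⌊0.6480/0.0416667⌋ = 15 → p.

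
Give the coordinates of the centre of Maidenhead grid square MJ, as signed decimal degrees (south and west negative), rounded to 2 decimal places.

5.00, 70.00

Field M=12, J=9: +12·20° lon, +9·10° lat → SW at lon 60°, lat 0°.
Cell spans 20° lon × 10° lat. Centre is SW corner plus half of each.
latitude 5.00, longitude 70.00.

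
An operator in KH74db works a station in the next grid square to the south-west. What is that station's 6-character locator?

KH74ca

Longitude subsquare d = 3; −1 → 2 = c.
Latitude subsquare b = 1; −1 → 0 = a.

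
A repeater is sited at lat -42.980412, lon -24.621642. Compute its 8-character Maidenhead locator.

HE77qa54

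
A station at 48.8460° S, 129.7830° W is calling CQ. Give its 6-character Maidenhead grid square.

CE51cd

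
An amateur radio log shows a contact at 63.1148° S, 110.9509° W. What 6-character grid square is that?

DC46mv

Shift to the Maidenhead origin (180°W, 90°S): lon 69.0491, lat 26.8852.
Field: 69.0491/20 → 3 → D, 26.8852/10 → 2 → C; chars DC.
Square: 9.0491/2 → 4, 6.8852/1 → 6; chars 46.
Subsquare: 1.0491/0.0833333 → 12 → m, 0.8852/0.0416667 → 21 → v; chars mv.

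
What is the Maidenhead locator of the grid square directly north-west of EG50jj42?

Longitude extended square 4; −1 → 3.
Latitude extended square 2; +1 → 3.

EG50jj33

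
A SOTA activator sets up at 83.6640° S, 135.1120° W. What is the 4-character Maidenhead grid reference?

Offset from 180°W / 90°S: lon 44.89°, lat 6.34°.
Field: 44.89/20 → 2 → C, 6.34/10 → 0 → A; chars CA.
Square: 4.89/2 → 2, 6.34/1 → 6; chars 26.

CA26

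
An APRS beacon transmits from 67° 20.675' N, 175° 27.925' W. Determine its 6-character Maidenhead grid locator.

Offset from 180°W / 90°S: lon 4.5346°, lat 157.3446°.
Field: 4.5346/20 → 0 → A, 157.3446/10 → 15 → P; chars AP.
Square: 4.5346/2 → 2, 7.3446/1 → 7; chars 27.
Subsquare: 0.5346/0.0833333 → 6 → g, 0.3446/0.0416667 → 8 → i; chars gi.

AP27gi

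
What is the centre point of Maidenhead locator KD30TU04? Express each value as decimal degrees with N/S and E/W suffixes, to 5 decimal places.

Field K=10, D=3: +10·20° lon, +3·10° lat → SW at lon 20°, lat -60°.
Square 3, 0: +3·2° lon, +0·1° lat → SW at lon 26°, lat -60°.
Subsquare t=19, u=20: +19·0.0833333° lon, +20·0.0416667° lat → SW at lon 27.5833°, lat -59.1667°.
Extended square 0, 4: +0·0.00833333° lon, +4·0.00416667° lat → SW at lon 27.5833°, lat -59.15°.
Cell spans 0.00833333° lon × 0.00416667° lat. Centre is SW corner plus half of each.
latitude 59.14792° S, longitude 27.58750° E.

59.14792° S, 27.58750° E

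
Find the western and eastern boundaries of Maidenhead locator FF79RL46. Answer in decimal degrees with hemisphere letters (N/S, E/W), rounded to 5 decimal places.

Field F=5, F=5: +5·20° lon, +5·10° lat → SW at lon -80°, lat -40°.
Square 7, 9: +7·2° lon, +9·1° lat → SW at lon -66°, lat -31°.
Subsquare r=17, l=11: +17·0.0833333° lon, +11·0.0416667° lat → SW at lon -64.5833°, lat -30.5417°.
Extended square 4, 6: +4·0.00833333° lon, +6·0.00416667° lat → SW at lon -64.55°, lat -30.5167°.
Cell spans 0.00833333° lon × 0.00416667° lat.
west 64.55000° W, east 64.54167° W.

64.55000° W, 64.54167° W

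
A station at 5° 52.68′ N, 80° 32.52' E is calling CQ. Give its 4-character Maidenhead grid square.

NJ05

Offset from 180°W / 90°S: lon 260.54°, lat 95.88°.
Field: 260.54/20 → 13 → N, 95.88/10 → 9 → J; chars NJ.
Square: 0.54/2 → 0, 5.88/1 → 5; chars 05.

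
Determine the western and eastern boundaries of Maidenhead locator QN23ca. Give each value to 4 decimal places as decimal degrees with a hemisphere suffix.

Field Q=16, N=13: +16·20° lon, +13·10° lat → SW at lon 140°, lat 40°.
Square 2, 3: +2·2° lon, +3·1° lat → SW at lon 144°, lat 43°.
Subsquare c=2, a=0: +2·0.0833333° lon, +0·0.0416667° lat → SW at lon 144.167°, lat 43°.
Cell spans 0.0833333° lon × 0.0416667° lat.
west 144.1667° E, east 144.2500° E.

144.1667° E, 144.2500° E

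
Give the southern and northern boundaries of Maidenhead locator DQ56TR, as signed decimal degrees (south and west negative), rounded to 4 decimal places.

76.7083, 76.7500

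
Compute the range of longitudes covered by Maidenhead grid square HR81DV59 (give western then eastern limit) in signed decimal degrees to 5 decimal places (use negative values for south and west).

-23.70833, -23.70000

Field H=7, R=17: +7·20° lon, +17·10° lat → SW at lon -40°, lat 80°.
Square 8, 1: +8·2° lon, +1·1° lat → SW at lon -24°, lat 81°.
Subsquare d=3, v=21: +3·0.0833333° lon, +21·0.0416667° lat → SW at lon -23.75°, lat 81.875°.
Extended square 5, 9: +5·0.00833333° lon, +9·0.00416667° lat → SW at lon -23.7083°, lat 81.9125°.
Cell spans 0.00833333° lon × 0.00416667° lat.
west -23.70833, east -23.70000.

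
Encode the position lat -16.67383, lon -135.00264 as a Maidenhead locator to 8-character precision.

Shift to the Maidenhead origin (180°W, 90°S): lon 44.99736, lat 73.32617.
Field: 44.99736/20 → 2 → C, 73.32617/10 → 7 → H; chars CH.
Square: 4.99736/2 → 2, 3.32617/1 → 3; chars 23.
Subsquare: 0.99736/0.0833333 → 11 → l, 0.32617/0.0416667 → 7 → h; chars lh.
Extended square: 0.08069/0.00833333 → 9, 0.03450/0.00416667 → 8; chars 98.

CH23lh98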